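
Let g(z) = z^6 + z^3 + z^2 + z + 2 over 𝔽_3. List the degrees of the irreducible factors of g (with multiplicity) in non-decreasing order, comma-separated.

1, 1, 2, 2

Roots in 𝔽_3: g(0) = 2; g(1) = 0 → root; g(2) = 2.
Linear factors from roots: (z + 2).
Complete factorization: g(z) = (z + 2)^2·(z^2 + 1)·(z^2 + 2z + 2).
Factor degrees with multiplicity: 1 + 1 + 2 + 2 = 6.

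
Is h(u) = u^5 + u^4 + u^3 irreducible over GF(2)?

No

Check for roots in GF(2): h(0) = 0 → root; h(1) = 1.
h(0) = 0, so (u) divides h(u); h is reducible.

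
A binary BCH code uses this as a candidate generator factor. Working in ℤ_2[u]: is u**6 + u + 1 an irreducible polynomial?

Yes

Write P(u) = u**6 + u + 1.
Check for roots in ℤ_2: P(0) = 1; P(1) = 1.
No roots, so no linear factors.
Monic irreducibles of degree 2 over GF(2): u**2 + u + 1.
None of them divide P (all give nonzero remainder).
Monic irreducibles of degree 3 over GF(2): u**3 + u + 1, u**3 + u**2 + 1.
None of them divide P (all give nonzero remainder).
No irreducible factor of degree ≤ 3 exists, so P is irreducible over GF(2).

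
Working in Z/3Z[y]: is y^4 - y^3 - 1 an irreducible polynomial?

Yes

Write m(y) = y^4 - y^3 - 1.
Check for roots in Z/3Z: m(0) = 2; m(1) = 2; m(2) = 1.
No roots, so no linear factors.
Monic irreducibles of degree 2 over GF(3): y^2 + 1, y^2 + y - 1, y^2 - y - 1.
None of them divide m (all give nonzero remainder).
No irreducible factor of degree ≤ 2 exists, so m is irreducible over GF(3).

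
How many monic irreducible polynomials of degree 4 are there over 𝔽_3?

The number of monic irreducibles of degree 4 over GF(3) is (1/4)·Σ_{d∣4} μ(4/d) 3^d.
Divisors of 4: 1, 2, 4; μ(4/d) for each: 0, -1, 1.
Σ = − 3^2 + 3^4 = 72.
N = 72/4 = 18.

18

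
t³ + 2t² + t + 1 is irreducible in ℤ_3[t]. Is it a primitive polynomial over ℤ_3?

Yes

Write f(t) = t³ + 2t² + t + 1.
|GF(3^3)^×| = 3^3 − 1 = 26. Prime factorization: 26 = 2·13.
f is primitive ⇔ t has order 26 in GF(3)[t]/(f), i.e. t^(26/q) ≠ 1 for each prime q | 26.
t^(13) mod f = 2.
t^(2) mod f = t².
None equal 1, so t has full order 26; f is primitive.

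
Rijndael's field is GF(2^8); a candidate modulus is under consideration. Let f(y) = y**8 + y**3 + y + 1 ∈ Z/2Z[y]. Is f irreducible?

No

Check for roots in Z/2Z: f(0) = 1; f(1) = 0 → root.
f(1) = 0, so (y − 1) divides f(y); f is reducible.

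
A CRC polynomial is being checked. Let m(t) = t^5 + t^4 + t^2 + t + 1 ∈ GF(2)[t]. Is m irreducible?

Yes

Check for roots in GF(2): m(0) = 1; m(1) = 1.
No roots, so no linear factors.
Monic irreducibles of degree 2 over GF(2): t^2 + t + 1.
None of them divide m (all give nonzero remainder).
No irreducible factor of degree ≤ 2 exists, so m is irreducible over GF(2).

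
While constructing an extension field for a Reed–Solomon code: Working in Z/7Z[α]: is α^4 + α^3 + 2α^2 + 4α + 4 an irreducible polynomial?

Write g(α) = α^4 + α^3 + 2α^2 + 4α + 4.
Check for roots in Z/7Z: g(0) = 4; g(1) = 5; g(2) = 2; g(3) = 2; g(4) = 1; g(5) = 5; g(6) = 2.
No roots, so no linear factors.
Degree-2 irreducible divisors: test the 21 monic irreducibles of degree 2 over GF(7).
None of them divide g (all give nonzero remainder).
No irreducible factor of degree ≤ 2 exists, so g is irreducible over GF(7).

Yes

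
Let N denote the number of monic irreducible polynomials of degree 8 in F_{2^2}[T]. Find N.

By the necklace-counting formula, N_4(8) = (1/8) Σ_{d|8} μ(8/d)·4^d.
Divisors of 8: 1, 2, 4, 8; μ(8/d) for each: 0, 0, -1, 1.
Σ = − 4^4 + 4^8 = 65280.
N = 65280/8 = 8160.

8160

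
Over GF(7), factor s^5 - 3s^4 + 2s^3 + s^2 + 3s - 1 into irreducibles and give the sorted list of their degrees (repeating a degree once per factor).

5

Write h(s) = s^5 - 3s^4 + 2s^3 + s^2 + 3s - 1.
Complete factorization: h(s) = (s^5 - 3s^4 + 2s^3 + s^2 + 3s - 1).
Factor degrees with multiplicity: 5 = 5.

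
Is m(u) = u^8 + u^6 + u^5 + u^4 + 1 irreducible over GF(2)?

Yes

Check for roots in GF(2): m(0) = 1; m(1) = 1.
No roots, so no linear factors.
Monic irreducibles of degree 2 over GF(2): u^2 + u + 1.
None of them divide m (all give nonzero remainder).
Monic irreducibles of degree 3 over GF(2): u^3 + u + 1, u^3 + u^2 + 1.
None of them divide m (all give nonzero remainder).
Monic irreducibles of degree 4 over GF(2): u^4 + u + 1, u^4 + u^3 + 1, u^4 + u^3 + u^2 + u + 1.
None of them divide m (all give nonzero remainder).
No irreducible factor of degree ≤ 4 exists, so m is irreducible over GF(2).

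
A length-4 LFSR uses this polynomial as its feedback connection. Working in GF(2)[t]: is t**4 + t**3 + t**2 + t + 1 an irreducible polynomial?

Yes

Write P(t) = t**4 + t**3 + t**2 + t + 1.
Check for roots in GF(2): P(0) = 1; P(1) = 1.
No roots, so no linear factors.
Monic irreducibles of degree 2 over GF(2): t**2 + t + 1.
None of them divide P (all give nonzero remainder).
No irreducible factor of degree ≤ 2 exists, so P is irreducible over GF(2).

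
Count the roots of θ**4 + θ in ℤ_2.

2

Write g(θ) = θ**4 + θ.
Evaluate at each of the 2 elements of ℤ_2:
g(0) = 0 → root; g(1) = 0 → root.
Roots: {0, 1}.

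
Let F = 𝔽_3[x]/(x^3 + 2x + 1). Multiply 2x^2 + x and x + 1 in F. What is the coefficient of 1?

1

Multiply in 𝔽_3[x]: (2x^2 + x)·(x + 1) = 2x^3 + x.
Reduce using x^3 ≡ x + 2 (mod x^3 + 2x + 1).
Reduced: 1.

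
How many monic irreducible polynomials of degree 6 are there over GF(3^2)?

88440

x^(9^6) − x is the product of all monic irreducibles of degree dividing 6; Möbius inversion gives N = (1/6) Σ μ(6/d)·9^d.
Divisors of 6: 1, 2, 3, 6; μ(6/d) for each: 1, -1, -1, 1.
Σ = 9^1 − 9^2 − 9^3 + 9^6 = 530640.
N = 530640/6 = 88440.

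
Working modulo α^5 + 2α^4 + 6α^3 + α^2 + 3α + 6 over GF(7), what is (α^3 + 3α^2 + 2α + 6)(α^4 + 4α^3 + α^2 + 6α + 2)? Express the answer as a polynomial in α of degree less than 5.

α^4 + 2α^3 + 4α^2 + 6α + 4

Multiply in GF(7)[α]: (α^3 + 3α^2 + 2α + 6)·(α^4 + 4α^3 + α^2 + 6α + 2) = α^7 + α^5 + 2α^4 + 4α^3 + 3α^2 + 5α + 5.
Reduce using α^5 ≡ 5α^4 + α^3 + 6α^2 + 4α + 1 (mod α^5 + 2α^4 + 6α^3 + α^2 + 3α + 6).
Reduced: α^4 + 2α^3 + 4α^2 + 6α + 4.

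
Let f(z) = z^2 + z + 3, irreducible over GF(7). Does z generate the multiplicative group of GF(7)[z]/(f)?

|GF(7^2)^×| = 7^2 − 1 = 48. Prime factorization: 48 = 2^4·3.
f is primitive ⇔ z has order 48 in GF(7)[z]/(f), i.e. z^(48/q) ≠ 1 for each prime q | 48.
z^(24) mod f = 6.
z^(16) mod f = 2.
None equal 1, so z has full order 48; f is primitive.

Yes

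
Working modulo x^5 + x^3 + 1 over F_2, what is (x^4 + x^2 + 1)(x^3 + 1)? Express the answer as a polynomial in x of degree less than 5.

x^4 + x^3 + 1

Multiply in F_2[x]: (x^4 + x^2 + 1)·(x^3 + 1) = x^7 + x^5 + x^4 + x^3 + x^2 + 1.
Reduce using x^5 ≡ x^3 + 1 (mod x^5 + x^3 + 1).
Reduced: x^4 + x^3 + 1.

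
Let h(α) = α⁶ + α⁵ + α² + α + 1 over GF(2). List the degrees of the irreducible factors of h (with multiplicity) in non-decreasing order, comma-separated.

6

Roots in GF(2): h(0) = 1; h(1) = 1.
Complete factorization: h(α) = (α⁶ + α⁵ + α² + α + 1).
Factor degrees with multiplicity: 6 = 6.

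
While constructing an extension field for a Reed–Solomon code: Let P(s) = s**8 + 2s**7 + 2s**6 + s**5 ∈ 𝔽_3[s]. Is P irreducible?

Check for roots in 𝔽_3: P(0) = 0 → root; P(1) = 0 → root; P(2) = 0 → root.
P(0) = 0, so (s) divides P(s); P is reducible.

No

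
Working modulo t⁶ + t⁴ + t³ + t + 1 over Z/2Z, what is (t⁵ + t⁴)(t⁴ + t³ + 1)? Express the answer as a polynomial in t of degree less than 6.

Multiply in Z/2Z[t]: (t⁵ + t⁴)·(t⁴ + t³ + 1) = t⁹ + t⁷ + t⁵ + t⁴.
Reduce using t⁶ ≡ t⁴ + t³ + t + 1 (mod t⁶ + t⁴ + t³ + t + 1).
Reduced: t⁵ + t⁴ + t + 1.

t^5 + t^4 + t + 1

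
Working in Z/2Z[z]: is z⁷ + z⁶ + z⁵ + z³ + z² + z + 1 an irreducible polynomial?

Write m(z) = z⁷ + z⁶ + z⁵ + z³ + z² + z + 1.
Check for roots in Z/2Z: m(0) = 1; m(1) = 1.
No roots, so no linear factors.
Monic irreducibles of degree 2 over GF(2): z² + z + 1.
None of them divide m (all give nonzero remainder).
Monic irreducibles of degree 3 over GF(2): z³ + z + 1, z³ + z² + 1.
None of them divide m (all give nonzero remainder).
No irreducible factor of degree ≤ 3 exists, so m is irreducible over GF(2).

Yes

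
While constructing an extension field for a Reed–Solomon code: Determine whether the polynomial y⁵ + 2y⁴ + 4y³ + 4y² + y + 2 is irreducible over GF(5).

Yes

Write g(y) = y⁵ + 2y⁴ + 4y³ + 4y² + y + 2.
Check for roots in GF(5): g(0) = 2; g(1) = 4; g(2) = 1; g(3) = 4; g(4) = 2.
No roots, so no linear factors.
Degree-2 irreducible divisors: test the 10 monic irreducibles of degree 2 over GF(5).
None of them divide g (all give nonzero remainder).
No irreducible factor of degree ≤ 2 exists, so g is irreducible over GF(5).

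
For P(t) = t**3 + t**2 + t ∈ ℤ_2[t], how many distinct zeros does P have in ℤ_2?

Evaluate at each of the 2 elements of ℤ_2:
P(0) = 0 → root; P(1) = 1.
Roots: {0}.

1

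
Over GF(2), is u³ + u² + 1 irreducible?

Write g(u) = u³ + u² + 1.
Check for roots in GF(2): g(0) = 1; g(1) = 1.
No roots. A degree-3 polynomial over a field with no linear factor is irreducible.

Yes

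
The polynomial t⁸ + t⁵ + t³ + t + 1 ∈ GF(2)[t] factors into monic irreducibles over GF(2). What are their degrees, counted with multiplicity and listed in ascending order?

8

Write f(t) = t⁸ + t⁵ + t³ + t + 1.
Roots in GF(2): f(0) = 1; f(1) = 1.
Complete factorization: f(t) = (t⁸ + t⁵ + t³ + t + 1).
Factor degrees with multiplicity: 8 = 8.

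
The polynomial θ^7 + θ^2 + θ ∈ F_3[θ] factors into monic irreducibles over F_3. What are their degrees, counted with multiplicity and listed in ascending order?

Write g(θ) = θ^7 + θ^2 + θ.
Roots in F_3: g(0) = 0 → root; g(1) = 0 → root; g(2) = 2.
Linear factors from roots: (θ), (θ - 1).
Complete factorization: g(θ) = (θ)·(θ - 1)·(θ^2 - θ - 1)·(θ^3 - θ^2 + θ + 1).
Factor degrees with multiplicity: 1 + 1 + 2 + 3 = 7.

1, 1, 2, 3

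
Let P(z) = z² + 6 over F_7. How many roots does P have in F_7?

2

Evaluate at each of the 7 elements of F_7:
P(0) = 6; P(1) = 0 → root; P(2) = 3; P(3) = 1; P(4) = 1; P(5) = 3; P(6) = 0 → root.
Roots: {1, 6}.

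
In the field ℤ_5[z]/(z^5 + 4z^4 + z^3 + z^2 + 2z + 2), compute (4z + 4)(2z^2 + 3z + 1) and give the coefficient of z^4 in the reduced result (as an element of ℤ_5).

Multiply in ℤ_5[z]: (4z + 4)·(2z^2 + 3z + 1) = 3z^3 + z + 4.
Reduced: 3z^3 + z + 4.

0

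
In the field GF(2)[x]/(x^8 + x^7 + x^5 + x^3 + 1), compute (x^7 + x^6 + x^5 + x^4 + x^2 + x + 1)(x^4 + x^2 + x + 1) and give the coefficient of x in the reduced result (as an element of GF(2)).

Multiply in GF(2)[x]: (x^7 + x^6 + x^5 + x^4 + x^2 + x + 1)·(x^4 + x^2 + x + 1) = x^11 + x^10 + x^8 + x^7 + x^5 + x^4 + x^2 + 1.
Reduce using x^8 ≡ x^7 + x^5 + x^3 + 1 (mod x^8 + x^7 + x^5 + x^3 + 1).
Reduced: x^7 + x^6 + x^5 + x^4 + x^3 + x^2 + 1.

0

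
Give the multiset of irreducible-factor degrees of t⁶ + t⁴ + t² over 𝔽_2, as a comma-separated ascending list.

Write f(t) = t⁶ + t⁴ + t².
Roots in 𝔽_2: f(0) = 0 → root; f(1) = 1.
Linear factors from roots: (t).
Complete factorization: f(t) = (t)^2·(t² + t + 1)^2.
Factor degrees with multiplicity: 1 + 1 + 2 + 2 = 6.

1, 1, 2, 2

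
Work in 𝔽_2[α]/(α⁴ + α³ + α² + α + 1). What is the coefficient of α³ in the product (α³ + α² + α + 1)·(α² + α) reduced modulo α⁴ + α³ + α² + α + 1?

0

Multiply in 𝔽_2[α]: (α³ + α² + α + 1)·(α² + α) = α⁵ + α.
Reduce using α⁴ ≡ α³ + α² + α + 1 (mod α⁴ + α³ + α² + α + 1).
Reduced: α + 1.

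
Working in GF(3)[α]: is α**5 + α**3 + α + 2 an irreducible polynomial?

Yes

Write h(α) = α**5 + α**3 + α + 2.
Check for roots in GF(3): h(0) = 2; h(1) = 2; h(2) = 2.
No roots, so no linear factors.
Monic irreducibles of degree 2 over GF(3): α**2 + 1, α**2 + α + 2, α**2 + 2α + 2.
None of them divide h (all give nonzero remainder).
No irreducible factor of degree ≤ 2 exists, so h is irreducible over GF(3).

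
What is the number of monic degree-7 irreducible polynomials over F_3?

Gauss's count: N_{3}(7) = (1/7) Σ_{d|7} μ(7/d)·3^d.
Divisors of 7: 1, 7; μ(7/d) for each: -1, 1.
Σ = − 3^1 + 3^7 = 2184.
N = 2184/7 = 312.

312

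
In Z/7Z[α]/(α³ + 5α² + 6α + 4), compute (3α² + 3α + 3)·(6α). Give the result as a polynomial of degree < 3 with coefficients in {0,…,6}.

Multiply in Z/7Z[α]: (3α² + 3α + 3)·(6α) = 4α³ + 4α² + 4α.
Reduce using α³ ≡ 2α² + α + 3 (mod α³ + 5α² + 6α + 4).
Reduced: 5α² + α + 5.

5α^2 + α + 5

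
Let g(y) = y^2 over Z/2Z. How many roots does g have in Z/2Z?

1

Evaluate at each of the 2 elements of Z/2Z:
g(0) = 0 → root; g(1) = 1.
Roots: {0}.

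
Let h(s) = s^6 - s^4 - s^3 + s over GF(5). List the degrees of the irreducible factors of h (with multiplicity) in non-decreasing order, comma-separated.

Roots in GF(5): h(0) = 0 → root; h(1) = 0 → root; h(2) = 2; h(3) = 4; h(4) = 0 → root.
Linear factors from roots: (s), (s - 1), (s + 1).
Complete factorization: h(s) = (s)·(s + 1)·(s - 1)^2·(s^2 + s + 1).
Factor degrees with multiplicity: 1 + 1 + 1 + 1 + 2 = 6.

1, 1, 1, 1, 2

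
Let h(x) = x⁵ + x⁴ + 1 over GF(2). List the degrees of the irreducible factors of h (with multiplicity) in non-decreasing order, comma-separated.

Roots in GF(2): h(0) = 1; h(1) = 1.
Complete factorization: h(x) = (x² + x + 1)·(x³ + x + 1).
Factor degrees with multiplicity: 2 + 3 = 5.

2, 3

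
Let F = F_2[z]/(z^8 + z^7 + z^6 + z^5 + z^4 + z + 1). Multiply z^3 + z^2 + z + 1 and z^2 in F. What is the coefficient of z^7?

Multiply in F_2[z]: (z^3 + z^2 + z + 1)·(z^2) = z^5 + z^4 + z^3 + z^2.
Reduced: z^5 + z^4 + z^3 + z^2.

0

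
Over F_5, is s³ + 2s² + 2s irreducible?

No

Write h(s) = s³ + 2s² + 2s.
Check for roots in F_5: h(0) = 0 → root; h(1) = 0 → root; h(2) = 0 → root; h(3) = 1; h(4) = 4.
h(0) = 0, so (s) divides h(s); h is reducible.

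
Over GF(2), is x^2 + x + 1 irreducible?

Yes

Write g(x) = x^2 + x + 1.
Check for roots in GF(2): g(0) = 1; g(1) = 1.
No roots. A degree-2 polynomial over a field with no linear factor is irreducible.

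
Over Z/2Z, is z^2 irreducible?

Write f(z) = z^2.
Check for roots in Z/2Z: f(0) = 0 → root; f(1) = 1.
f(0) = 0, so (z) divides f(z); f is reducible.

No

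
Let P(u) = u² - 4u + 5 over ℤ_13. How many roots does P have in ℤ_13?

2

Evaluate at each of the 13 elements of ℤ_13:
P(0) = 5; P(1) = 2; P(2) = 1; P(3) = 2; P(4) = 5; P(5) = 10; P(6) = 4; P(7) = 0 → root; P(8) = 11; P(9) = 11; P(10) = 0 → root; P(11) = 4; P(12) = 10.
Roots: {7, 10}.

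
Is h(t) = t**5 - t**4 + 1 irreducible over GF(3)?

Check for roots in GF(3): h(0) = 1; h(1) = 1; h(2) = 2.
No roots, so no linear factors.
Monic irreducibles of degree 2 over GF(3): t**2 + 1, t**2 + t - 1, t**2 - t - 1.
None of them divide h (all give nonzero remainder).
No irreducible factor of degree ≤ 2 exists, so h is irreducible over GF(3).

Yes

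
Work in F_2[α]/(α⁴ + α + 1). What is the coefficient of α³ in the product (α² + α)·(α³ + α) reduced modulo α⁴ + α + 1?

Multiply in F_2[α]: (α² + α)·(α³ + α) = α⁵ + α⁴ + α³ + α².
Reduce using α⁴ ≡ α + 1 (mod α⁴ + α + 1).
Reduced: α³ + 1.

1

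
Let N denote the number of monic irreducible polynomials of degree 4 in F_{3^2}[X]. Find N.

1620

The number of monic irreducibles of degree 4 over GF(9) is (1/4)·Σ_{d∣4} μ(4/d) 9^d.
Divisors of 4: 1, 2, 4; μ(4/d) for each: 0, -1, 1.
Σ = − 9^2 + 9^4 = 6480.
N = 6480/4 = 1620.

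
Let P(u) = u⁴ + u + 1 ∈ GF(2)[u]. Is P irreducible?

Check for roots in GF(2): P(0) = 1; P(1) = 1.
No roots, so no linear factors.
Monic irreducibles of degree 2 over GF(2): u² + u + 1.
None of them divide P (all give nonzero remainder).
No irreducible factor of degree ≤ 2 exists, so P is irreducible over GF(2).

Yes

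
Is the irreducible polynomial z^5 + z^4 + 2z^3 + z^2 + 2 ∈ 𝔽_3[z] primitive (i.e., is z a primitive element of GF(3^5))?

No

Write f(z) = z^5 + z^4 + 2z^3 + z^2 + 2.
|GF(3^5)^×| = 3^5 − 1 = 242. Prime factorization: 242 = 2·11^2.
f is primitive ⇔ z has order 242 in GF(3)[z]/(f), i.e. z^(242/q) ≠ 1 for each prime q | 242.
z^(121) mod f = 1
z^(22) mod f = 1
Since z^(121) = 1, the order of z divides 121 < 242; not primitive.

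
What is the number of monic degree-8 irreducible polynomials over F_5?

48750

By the necklace-counting formula, N_5(8) = (1/8) Σ_{d|8} μ(8/d)·5^d.
Divisors of 8: 1, 2, 4, 8; μ(8/d) for each: 0, 0, -1, 1.
Σ = − 5^4 + 5^8 = 390000.
N = 390000/8 = 48750.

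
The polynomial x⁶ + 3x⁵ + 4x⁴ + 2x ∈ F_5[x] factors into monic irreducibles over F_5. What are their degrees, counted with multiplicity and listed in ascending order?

Write f(x) = x⁶ + 3x⁵ + 4x⁴ + 2x.
Roots in F_5: f(0) = 0 → root; f(1) = 0 → root; f(2) = 3; f(3) = 3; f(4) = 0 → root.
Linear factors from roots: (x), (x + 4), (x + 1).
Complete factorization: f(x) = (x)·(x + 4)·(x + 1)^2·(x² + 2x + 3).
Factor degrees with multiplicity: 1 + 1 + 1 + 1 + 2 = 6.

1, 1, 1, 1, 2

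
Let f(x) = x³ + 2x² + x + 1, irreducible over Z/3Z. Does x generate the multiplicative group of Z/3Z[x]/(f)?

|GF(3^3)^×| = 3^3 − 1 = 26. Prime factorization: 26 = 2·13.
f is primitive ⇔ x has order 26 in GF(3)[x]/(f), i.e. x^(26/q) ≠ 1 for each prime q | 26.
x^(13) mod f = 2.
x^(2) mod f = x².
None equal 1, so x has full order 26; f is primitive.

Yes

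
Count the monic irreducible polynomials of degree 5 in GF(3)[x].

48

Gauss's count: N_{3}(5) = (1/5) Σ_{d|5} μ(5/d)·3^d.
Divisors of 5: 1, 5; μ(5/d) for each: -1, 1.
Σ = − 3^1 + 3^5 = 240.
N = 240/5 = 48.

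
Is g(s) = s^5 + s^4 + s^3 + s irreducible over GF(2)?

No

Check for roots in GF(2): g(0) = 0 → root; g(1) = 0 → root.
g(0) = 0, so (s) divides g(s); g is reducible.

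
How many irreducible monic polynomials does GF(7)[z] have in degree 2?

Gauss's count: N_{7}(2) = (1/2) Σ_{d|2} μ(2/d)·7^d.
Divisors of 2: 1, 2; μ(2/d) for each: -1, 1.
Σ = − 7^1 + 7^2 = 42.
N = 42/2 = 21.

21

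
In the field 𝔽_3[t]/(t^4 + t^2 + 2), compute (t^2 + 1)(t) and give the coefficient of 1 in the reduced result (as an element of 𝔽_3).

Multiply in 𝔽_3[t]: (t^2 + 1)·(t) = t^3 + t.
Reduced: t^3 + t.

0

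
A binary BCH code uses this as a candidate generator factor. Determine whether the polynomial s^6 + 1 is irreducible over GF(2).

Write f(s) = s^6 + 1.
Check for roots in GF(2): f(0) = 1; f(1) = 0 → root.
f(1) = 0, so (s − 1) divides f(s); f is reducible.

No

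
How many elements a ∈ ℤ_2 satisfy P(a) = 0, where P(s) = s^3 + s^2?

2

Evaluate at each of the 2 elements of ℤ_2:
P(0) = 0 → root; P(1) = 0 → root.
Roots: {0, 1}.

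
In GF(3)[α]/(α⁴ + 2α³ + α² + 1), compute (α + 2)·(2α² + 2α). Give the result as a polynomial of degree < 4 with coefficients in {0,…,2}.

2α^3 + α

Multiply in GF(3)[α]: (α + 2)·(2α² + 2α) = 2α³ + α.
Reduced: 2α³ + α.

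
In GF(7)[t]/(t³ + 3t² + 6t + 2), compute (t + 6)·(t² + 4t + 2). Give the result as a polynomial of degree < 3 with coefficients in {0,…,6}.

Multiply in GF(7)[t]: (t + 6)·(t² + 4t + 2) = t³ + 3t² + 5t + 5.
Reduce using t³ ≡ 4t² + t + 5 (mod t³ + 3t² + 6t + 2).
Reduced: 6t + 3.

6t + 3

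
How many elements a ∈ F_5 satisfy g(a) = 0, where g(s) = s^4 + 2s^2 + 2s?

3

Evaluate at each of the 5 elements of F_5:
g(0) = 0 → root; g(1) = 0 → root; g(2) = 3; g(3) = 0 → root; g(4) = 1.
Roots: {0, 1, 3}.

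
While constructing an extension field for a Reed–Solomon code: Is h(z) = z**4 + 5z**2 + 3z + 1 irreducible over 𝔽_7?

Yes

Check for roots in 𝔽_7: h(0) = 1; h(1) = 3; h(2) = 1; h(3) = 3; h(4) = 6; h(5) = 3; h(6) = 4.
No roots, so no linear factors.
Degree-2 irreducible divisors: test the 21 monic irreducibles of degree 2 over GF(7).
None of them divide h (all give nonzero remainder).
No irreducible factor of degree ≤ 2 exists, so h is irreducible over GF(7).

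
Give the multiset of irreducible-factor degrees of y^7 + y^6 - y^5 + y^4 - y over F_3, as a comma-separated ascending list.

1, 1, 1, 2, 2

Write f(y) = y^7 + y^6 - y^5 + y^4 - y.
Roots in F_3: f(0) = 0 → root; f(1) = 1; f(2) = 0 → root.
Linear factors from roots: (y), (y + 1).
Complete factorization: f(y) = (y)·(y + 1)^2·(y^2 + 1)·(y^2 - y - 1).
Factor degrees with multiplicity: 1 + 1 + 1 + 2 + 2 = 7.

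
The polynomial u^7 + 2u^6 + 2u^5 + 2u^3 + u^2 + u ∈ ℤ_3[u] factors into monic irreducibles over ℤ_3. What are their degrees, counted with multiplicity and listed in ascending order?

Write f(u) = u^7 + 2u^6 + 2u^5 + 2u^3 + u^2 + u.
Roots in ℤ_3: f(0) = 0 → root; f(1) = 0 → root; f(2) = 0 → root.
Linear factors from roots: (u), (u + 2), (u + 1).
Complete factorization: f(u) = (u)·(u + 1)·(u + 2)·(u^2 + 1)·(u^2 + 2u + 2).
Factor degrees with multiplicity: 1 + 1 + 1 + 2 + 2 = 7.

1, 1, 1, 2, 2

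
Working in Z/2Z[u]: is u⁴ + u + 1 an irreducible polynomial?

Yes

Write g(u) = u⁴ + u + 1.
Check for roots in Z/2Z: g(0) = 1; g(1) = 1.
No roots, so no linear factors.
Monic irreducibles of degree 2 over GF(2): u² + u + 1.
None of them divide g (all give nonzero remainder).
No irreducible factor of degree ≤ 2 exists, so g is irreducible over GF(2).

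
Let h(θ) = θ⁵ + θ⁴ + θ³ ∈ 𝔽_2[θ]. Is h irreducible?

Check for roots in 𝔽_2: h(0) = 0 → root; h(1) = 1.
h(0) = 0, so (θ) divides h(θ); h is reducible.

No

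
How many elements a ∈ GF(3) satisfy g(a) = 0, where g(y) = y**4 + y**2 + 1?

Evaluate at each of the 3 elements of GF(3):
g(0) = 1; g(1) = 0 → root; g(2) = 0 → root.
Roots: {1, 2}.

2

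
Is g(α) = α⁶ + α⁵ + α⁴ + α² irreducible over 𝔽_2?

No

Check for roots in 𝔽_2: g(0) = 0 → root; g(1) = 0 → root.
g(0) = 0, so (α) divides g(α); g is reducible.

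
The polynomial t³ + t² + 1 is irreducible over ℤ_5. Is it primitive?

No

Write f(t) = t³ + t² + 1.
|GF(5^3)^×| = 5^3 − 1 = 124. Prime factorization: 124 = 2^2·31.
f is primitive ⇔ t has order 124 in GF(5)[t]/(f), i.e. t^(124/q) ≠ 1 for each prime q | 124.
t^(62) mod f = 1
t^(4) mod f = t² + 4t + 1.
Since t^(62) = 1, the order of t divides 62 < 124; not primitive.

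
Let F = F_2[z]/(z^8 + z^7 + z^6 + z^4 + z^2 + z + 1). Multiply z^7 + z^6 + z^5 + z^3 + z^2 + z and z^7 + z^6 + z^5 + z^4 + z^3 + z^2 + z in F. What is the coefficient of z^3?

0

Multiply in F_2[z]: (z^7 + z^6 + z^5 + z^3 + z^2 + z)·(z^7 + z^6 + z^5 + z^4 + z^3 + z^2 + z) = z^14 + z^12 + z^11 + z^9 + z^7 + z^5 + z^4 + z^2.
Reduce using z^8 ≡ z^7 + z^6 + z^4 + z^2 + z + 1 (mod z^8 + z^7 + z^6 + z^4 + z^2 + z + 1).
Reduced: z^7 + z^6 + z^4 + z^2 + z + 1.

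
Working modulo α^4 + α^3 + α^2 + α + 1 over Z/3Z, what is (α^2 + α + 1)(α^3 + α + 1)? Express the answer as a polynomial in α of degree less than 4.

α^3 + α^2 + α + 1

Multiply in Z/3Z[α]: (α^2 + α + 1)·(α^3 + α + 1) = α^5 + α^4 + 2α^3 + 2α^2 + 2α + 1.
Reduce using α^4 ≡ 2α^3 + 2α^2 + 2α + 2 (mod α^4 + α^3 + α^2 + α + 1).
Reduced: α^3 + α^2 + α + 1.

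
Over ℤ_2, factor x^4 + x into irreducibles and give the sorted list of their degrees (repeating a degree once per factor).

1, 1, 2

Write h(x) = x^4 + x.
Roots in ℤ_2: h(0) = 0 → root; h(1) = 0 → root.
Linear factors from roots: (x), (x + 1).
Complete factorization: h(x) = (x)·(x + 1)·(x^2 + x + 1).
Factor degrees with multiplicity: 1 + 1 + 2 = 4.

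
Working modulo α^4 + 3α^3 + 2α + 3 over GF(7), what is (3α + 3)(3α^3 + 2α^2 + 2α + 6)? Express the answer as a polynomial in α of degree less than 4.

2α^3 + 5α^2 + 6α + 5

Multiply in GF(7)[α]: (3α + 3)·(3α^3 + 2α^2 + 2α + 6) = 2α^4 + α^3 + 5α^2 + 3α + 4.
Reduce using α^4 ≡ 4α^3 + 5α + 4 (mod α^4 + 3α^3 + 2α + 3).
Reduced: 2α^3 + 5α^2 + 6α + 5.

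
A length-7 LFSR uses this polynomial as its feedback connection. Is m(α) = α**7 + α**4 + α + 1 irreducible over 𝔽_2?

Check for roots in 𝔽_2: m(0) = 1; m(1) = 0 → root.
m(1) = 0, so (α − 1) divides m(α); m is reducible.

No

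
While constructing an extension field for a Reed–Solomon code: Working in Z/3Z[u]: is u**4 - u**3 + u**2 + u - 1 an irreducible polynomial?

Yes

Write P(u) = u**4 - u**3 + u**2 + u - 1.
Check for roots in Z/3Z: P(0) = 2; P(1) = 1; P(2) = 1.
No roots, so no linear factors.
Monic irreducibles of degree 2 over GF(3): u**2 + 1, u**2 + u - 1, u**2 - u - 1.
None of them divide P (all give nonzero remainder).
No irreducible factor of degree ≤ 2 exists, so P is irreducible over GF(3).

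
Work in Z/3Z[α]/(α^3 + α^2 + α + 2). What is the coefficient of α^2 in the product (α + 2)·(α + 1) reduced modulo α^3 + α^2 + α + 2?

1

Multiply in Z/3Z[α]: (α + 2)·(α + 1) = α^2 + 2.
Reduced: α^2 + 2.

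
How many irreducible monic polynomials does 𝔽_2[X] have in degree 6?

9

x^(2^6) − x is the product of all monic irreducibles of degree dividing 6; Möbius inversion gives N = (1/6) Σ μ(6/d)·2^d.
Divisors of 6: 1, 2, 3, 6; μ(6/d) for each: 1, -1, -1, 1.
Σ = 2^1 − 2^2 − 2^3 + 2^6 = 54.
N = 54/6 = 9.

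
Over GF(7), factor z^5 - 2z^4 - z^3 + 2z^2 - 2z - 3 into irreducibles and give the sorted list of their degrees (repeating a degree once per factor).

Write f(z) = z^5 - 2z^4 - z^3 + 2z^2 - 2z - 3.
Linear factors from roots: (z - 2), (z - 3), (z + 3).
Complete factorization: f(z) = (z + 3)·(z - 3)·(z - 2)·(z^2 + 1).
Factor degrees with multiplicity: 1 + 1 + 1 + 2 = 5.

1, 1, 1, 2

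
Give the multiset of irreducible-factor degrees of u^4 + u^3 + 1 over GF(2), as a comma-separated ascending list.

Write h(u) = u^4 + u^3 + 1.
Roots in GF(2): h(0) = 1; h(1) = 1.
Complete factorization: h(u) = (u^4 + u^3 + 1).
Factor degrees with multiplicity: 4 = 4.

4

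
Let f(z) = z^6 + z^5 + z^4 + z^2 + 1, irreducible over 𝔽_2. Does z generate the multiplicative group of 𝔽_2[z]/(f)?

No

|GF(2^6)^×| = 2^6 − 1 = 63. Prime factorization: 63 = 3^2·7.
f is primitive ⇔ z has order 63 in GF(2)[z]/(f), i.e. z^(63/q) ≠ 1 for each prime q | 63.
z^(21) mod f = 1
z^(9) mod f = z^3 + 1.
Since z^(21) = 1, the order of z divides 21 < 63; not primitive.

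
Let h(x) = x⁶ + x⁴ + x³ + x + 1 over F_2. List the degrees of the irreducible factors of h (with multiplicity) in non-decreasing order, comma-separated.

6

Roots in F_2: h(0) = 1; h(1) = 1.
Complete factorization: h(x) = (x⁶ + x⁴ + x³ + x + 1).
Factor degrees with multiplicity: 6 = 6.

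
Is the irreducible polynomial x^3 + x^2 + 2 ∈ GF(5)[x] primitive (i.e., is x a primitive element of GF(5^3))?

Write f(x) = x^3 + x^2 + 2.
|GF(5^3)^×| = 5^3 − 1 = 124. Prime factorization: 124 = 2^2·31.
f is primitive ⇔ x has order 124 in GF(5)[x]/(f), i.e. x^(124/q) ≠ 1 for each prime q | 124.
x^(62) mod f = 4.
x^(4) mod f = x^2 + 3x + 2.
None equal 1, so x has full order 124; f is primitive.

Yes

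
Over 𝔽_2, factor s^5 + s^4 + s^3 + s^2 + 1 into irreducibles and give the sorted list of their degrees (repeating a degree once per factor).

Write f(s) = s^5 + s^4 + s^3 + s^2 + 1.
Roots in 𝔽_2: f(0) = 1; f(1) = 1.
Complete factorization: f(s) = (s^5 + s^4 + s^3 + s^2 + 1).
Factor degrees with multiplicity: 5 = 5.

5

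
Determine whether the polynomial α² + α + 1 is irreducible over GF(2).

Yes

Write f(α) = α² + α + 1.
Check for roots in GF(2): f(0) = 1; f(1) = 1.
No roots. A degree-2 polynomial over a field with no linear factor is irreducible.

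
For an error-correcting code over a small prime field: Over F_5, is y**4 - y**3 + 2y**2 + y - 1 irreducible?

Write f(y) = y**4 - y**3 + 2y**2 + y - 1.
Check for roots in F_5: f(0) = 4; f(1) = 2; f(2) = 2; f(3) = 4; f(4) = 2.
No roots, so no linear factors.
Degree-2 irreducible divisors: test the 10 monic irreducibles of degree 2 over GF(5).
None of them divide f (all give nonzero remainder).
No irreducible factor of degree ≤ 2 exists, so f is irreducible over GF(5).

Yes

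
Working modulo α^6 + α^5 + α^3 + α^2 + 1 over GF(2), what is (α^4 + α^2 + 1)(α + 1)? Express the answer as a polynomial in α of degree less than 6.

Multiply in GF(2)[α]: (α^4 + α^2 + 1)·(α + 1) = α^5 + α^4 + α^3 + α^2 + α + 1.
Reduced: α^5 + α^4 + α^3 + α^2 + α + 1.

α^5 + α^4 + α^3 + α^2 + α + 1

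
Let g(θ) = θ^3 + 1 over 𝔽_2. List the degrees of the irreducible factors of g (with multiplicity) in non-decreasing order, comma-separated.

Roots in 𝔽_2: g(0) = 1; g(1) = 0 → root.
Linear factors from roots: (θ + 1).
Complete factorization: g(θ) = (θ + 1)·(θ^2 + θ + 1).
Factor degrees with multiplicity: 1 + 2 = 3.

1, 2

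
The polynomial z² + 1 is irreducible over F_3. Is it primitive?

Write f(z) = z² + 1.
|GF(3^2)^×| = 3^2 − 1 = 8. Prime factorization: 8 = 2^3.
f is primitive ⇔ z has order 8 in GF(3)[z]/(f), i.e. z^(8/q) ≠ 1 for each prime q | 8.
z^(4) mod f = 1
Since z^(4) = 1, the order of z divides 4 < 8; not primitive.

No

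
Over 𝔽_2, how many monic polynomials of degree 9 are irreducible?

x^(2^9) − x is the product of all monic irreducibles of degree dividing 9; Möbius inversion gives N = (1/9) Σ μ(9/d)·2^d.
Divisors of 9: 1, 3, 9; μ(9/d) for each: 0, -1, 1.
Σ = − 2^3 + 2^9 = 504.
N = 504/9 = 56.

56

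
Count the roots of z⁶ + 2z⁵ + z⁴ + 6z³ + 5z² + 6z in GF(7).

5

Write h(z) = z⁶ + 2z⁵ + z⁴ + 6z³ + 5z² + 6z.
Evaluate at each of the 7 elements of GF(7):
h(0) = 0 → root; h(1) = 0 → root; h(2) = 0 → root; h(3) = 2; h(4) = 0 → root; h(5) = 4; h(6) = 0 → root.
Roots: {0, 1, 2, 4, 6}.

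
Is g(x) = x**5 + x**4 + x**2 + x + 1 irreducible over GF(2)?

Yes

Check for roots in GF(2): g(0) = 1; g(1) = 1.
No roots, so no linear factors.
Monic irreducibles of degree 2 over GF(2): x**2 + x + 1.
None of them divide g (all give nonzero remainder).
No irreducible factor of degree ≤ 2 exists, so g is irreducible over GF(2).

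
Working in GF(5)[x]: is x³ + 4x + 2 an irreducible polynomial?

Write P(x) = x³ + 4x + 2.
Check for roots in GF(5): P(0) = 2; P(1) = 2; P(2) = 3; P(3) = 1; P(4) = 2.
No roots. A degree-3 polynomial over a field with no linear factor is irreducible.

Yes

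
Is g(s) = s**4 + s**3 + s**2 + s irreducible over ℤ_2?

No

Check for roots in ℤ_2: g(0) = 0 → root; g(1) = 0 → root.
g(0) = 0, so (s) divides g(s); g is reducible.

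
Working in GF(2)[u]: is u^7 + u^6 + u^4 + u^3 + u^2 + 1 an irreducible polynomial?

Write h(u) = u^7 + u^6 + u^4 + u^3 + u^2 + 1.
Check for roots in GF(2): h(0) = 1; h(1) = 0 → root.
h(1) = 0, so (u − 1) divides h(u); h is reducible.

No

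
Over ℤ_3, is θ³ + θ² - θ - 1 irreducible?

No

Write g(θ) = θ³ + θ² - θ - 1.
Check for roots in ℤ_3: g(0) = 2; g(1) = 0 → root; g(2) = 0 → root.
g(1) = 0, so (θ − 1) divides g(θ); g is reducible.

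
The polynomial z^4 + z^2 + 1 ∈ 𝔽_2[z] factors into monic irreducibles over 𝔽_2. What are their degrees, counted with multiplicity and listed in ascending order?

Write f(z) = z^4 + z^2 + 1.
Roots in 𝔽_2: f(0) = 1; f(1) = 1.
Complete factorization: f(z) = (z^2 + z + 1)^2.
Factor degrees with multiplicity: 2 + 2 = 4.

2, 2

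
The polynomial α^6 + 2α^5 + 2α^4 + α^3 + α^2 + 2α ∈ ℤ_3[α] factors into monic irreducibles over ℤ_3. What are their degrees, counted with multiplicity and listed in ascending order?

Write f(α) = α^6 + 2α^5 + 2α^4 + α^3 + α^2 + 2α.
Roots in ℤ_3: f(0) = 0 → root; f(1) = 0 → root; f(2) = 2.
Linear factors from roots: (α), (α + 2).
Complete factorization: f(α) = (α)·(α + 2)·(α^2 + 1)^2.
Factor degrees with multiplicity: 1 + 1 + 2 + 2 = 6.

1, 1, 2, 2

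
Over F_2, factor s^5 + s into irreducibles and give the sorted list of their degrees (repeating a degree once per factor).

Write f(s) = s^5 + s.
Roots in F_2: f(0) = 0 → root; f(1) = 0 → root.
Linear factors from roots: (s), (s + 1).
Complete factorization: f(s) = (s)·(s + 1)^4.
Factor degrees with multiplicity: 1 + 1 + 1 + 1 + 1 = 5.

1, 1, 1, 1, 1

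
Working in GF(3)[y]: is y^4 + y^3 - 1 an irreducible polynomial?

Write P(y) = y^4 + y^3 - 1.
Check for roots in GF(3): P(0) = 2; P(1) = 1; P(2) = 2.
No roots, so no linear factors.
Monic irreducibles of degree 2 over GF(3): y^2 + 1, y^2 + y - 1, y^2 - y - 1.
None of them divide P (all give nonzero remainder).
No irreducible factor of degree ≤ 2 exists, so P is irreducible over GF(3).

Yes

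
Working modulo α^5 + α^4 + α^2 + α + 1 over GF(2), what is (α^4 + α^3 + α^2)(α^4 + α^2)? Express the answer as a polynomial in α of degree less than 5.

Multiply in GF(2)[α]: (α^4 + α^3 + α^2)·(α^4 + α^2) = α^8 + α^7 + α^5 + α^4.
Reduce using α^5 ≡ α^4 + α^2 + α + 1 (mod α^5 + α^4 + α^2 + α + 1).
Reduced: α^3.

α^3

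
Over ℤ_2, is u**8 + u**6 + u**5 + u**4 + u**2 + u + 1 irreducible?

Write h(u) = u**8 + u**6 + u**5 + u**4 + u**2 + u + 1.
Check for roots in ℤ_2: h(0) = 1; h(1) = 1.
No roots, so no linear factors.
Monic irreducibles of degree 2 over GF(2): u**2 + u + 1.
None of them divide h (all give nonzero remainder).
Monic irreducibles of degree 3 over GF(2): u**3 + u + 1, u**3 + u**2 + 1.
None of them divide h (all give nonzero remainder).
Monic irreducibles of degree 4 over GF(2): u**4 + u + 1, u**4 + u**3 + 1, u**4 + u**3 + u**2 + u + 1.
None of them divide h (all give nonzero remainder).
No irreducible factor of degree ≤ 4 exists, so h is irreducible over GF(2).

Yes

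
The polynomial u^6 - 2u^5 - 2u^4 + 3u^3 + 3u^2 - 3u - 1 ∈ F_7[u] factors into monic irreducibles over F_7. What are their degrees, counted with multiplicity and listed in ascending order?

Write h(u) = u^6 - 2u^5 - 2u^4 + 3u^3 + 3u^2 - 3u - 1.
Complete factorization: h(u) = (u^6 - 2u^5 - 2u^4 + 3u^3 + 3u^2 - 3u - 1).
Factor degrees with multiplicity: 6 = 6.

6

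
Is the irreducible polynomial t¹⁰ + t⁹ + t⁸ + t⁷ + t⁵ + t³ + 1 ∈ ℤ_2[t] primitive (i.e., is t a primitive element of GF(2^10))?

Write f(t) = t¹⁰ + t⁹ + t⁸ + t⁷ + t⁵ + t³ + 1.
|GF(2^10)^×| = 2^10 − 1 = 1023. Prime factorization: 1023 = 3·11·31.
f is primitive ⇔ t has order 1023 in GF(2)[t]/(f), i.e. t^(1023/q) ≠ 1 for each prime q | 1023.
t^(341) mod f = 1
t^(93) mod f = t⁹ + t⁷ + t⁶ + t⁴ + t².
t^(33) mod f = t⁷ + t⁵ + t² + t.
Since t^(341) = 1, the order of t divides 341 < 1023; not primitive.

No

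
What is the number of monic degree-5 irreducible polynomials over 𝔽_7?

Gauss's count: N_{7}(5) = (1/5) Σ_{d|5} μ(5/d)·7^d.
Divisors of 5: 1, 5; μ(5/d) for each: -1, 1.
Σ = − 7^1 + 7^5 = 16800.
N = 16800/5 = 3360.

3360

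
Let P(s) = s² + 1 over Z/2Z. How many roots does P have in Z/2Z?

Evaluate at each of the 2 elements of Z/2Z:
P(0) = 1; P(1) = 0 → root.
Roots: {1}.

1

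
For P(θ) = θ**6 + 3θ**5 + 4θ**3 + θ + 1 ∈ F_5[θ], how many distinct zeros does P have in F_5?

Evaluate at each of the 5 elements of F_5:
P(0) = 1; P(1) = 0 → root; P(2) = 0 → root; P(3) = 0 → root; P(4) = 4.
Roots: {1, 2, 3}.

3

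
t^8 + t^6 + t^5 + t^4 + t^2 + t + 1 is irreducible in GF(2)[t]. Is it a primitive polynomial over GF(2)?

Write f(t) = t^8 + t^6 + t^5 + t^4 + t^2 + t + 1.
|GF(2^8)^×| = 2^8 − 1 = 255. Prime factorization: 255 = 3·5·17.
f is primitive ⇔ t has order 255 in GF(2)[t]/(f), i.e. t^(255/q) ≠ 1 for each prime q | 255.
t^(85) mod f = 1
t^(51) mod f = t^6 + t^4 + t^3 + t^2 + t.
t^(15) mod f = t^7 + t^6 + t^5 + t^4 + t^3 + t^2 + t.
Since t^(85) = 1, the order of t divides 85 < 255; not primitive.

No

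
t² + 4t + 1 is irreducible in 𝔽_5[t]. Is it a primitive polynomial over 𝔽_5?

No

Write f(t) = t² + 4t + 1.
|GF(5^2)^×| = 5^2 − 1 = 24. Prime factorization: 24 = 2^3·3.
f is primitive ⇔ t has order 24 in GF(5)[t]/(f), i.e. t^(24/q) ≠ 1 for each prime q | 24.
t^(12) mod f = 1
t^(8) mod f = t + 4.
Since t^(12) = 1, the order of t divides 12 < 24; not primitive.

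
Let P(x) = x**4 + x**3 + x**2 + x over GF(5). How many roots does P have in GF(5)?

Evaluate at each of the 5 elements of GF(5):
P(0) = 0 → root; P(1) = 4; P(2) = 0 → root; P(3) = 0 → root; P(4) = 0 → root.
Roots: {0, 2, 3, 4}.

4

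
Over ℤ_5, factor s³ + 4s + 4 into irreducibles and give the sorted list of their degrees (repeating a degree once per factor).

Write g(s) = s³ + 4s + 4.
Roots in ℤ_5: g(0) = 4; g(1) = 4; g(2) = 0 → root; g(3) = 3; g(4) = 4.
Linear factors from roots: (s + 3).
Complete factorization: g(s) = (s + 3)·(s² + 2s + 3).
Factor degrees with multiplicity: 1 + 2 = 3.

1, 2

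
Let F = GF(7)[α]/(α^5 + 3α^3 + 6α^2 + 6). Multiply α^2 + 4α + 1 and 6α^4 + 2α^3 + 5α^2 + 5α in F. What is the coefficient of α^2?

Multiply in GF(7)[α]: (α^2 + 4α + 1)·(6α^4 + 2α^3 + 5α^2 + 5α) = 6α^6 + 5α^5 + 5α^4 + 6α^3 + 4α^2 + 5α.
Reduce using α^5 ≡ 4α^3 + α^2 + 1 (mod α^5 + 3α^3 + 6α^2 + 6).
Reduced: α^4 + 4α^3 + 2α^2 + 4α + 5.

2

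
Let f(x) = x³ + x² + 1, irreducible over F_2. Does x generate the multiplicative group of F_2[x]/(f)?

|GF(2^3)^×| = 2^3 − 1 = 7. Prime factorization: 7 = 7.
f is primitive ⇔ x has order 7 in GF(2)[x]/(f), i.e. x^(7/q) ≠ 1 for each prime q | 7.
x^(1) mod f = x.
None equal 1, so x has full order 7; f is primitive.

Yes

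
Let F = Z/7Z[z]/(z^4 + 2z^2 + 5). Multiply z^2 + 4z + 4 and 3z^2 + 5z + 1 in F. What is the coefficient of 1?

3

Multiply in Z/7Z[z]: (z^2 + 4z + 4)·(3z^2 + 5z + 1) = 3z^4 + 3z^3 + 5z^2 + 3z + 4.
Reduce using z^4 ≡ 5z^2 + 2 (mod z^4 + 2z^2 + 5).
Reduced: 3z^3 + 6z^2 + 3z + 3.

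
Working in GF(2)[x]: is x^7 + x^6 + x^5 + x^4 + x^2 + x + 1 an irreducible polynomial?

Yes

Write m(x) = x^7 + x^6 + x^5 + x^4 + x^2 + x + 1.
Check for roots in GF(2): m(0) = 1; m(1) = 1.
No roots, so no linear factors.
Monic irreducibles of degree 2 over GF(2): x^2 + x + 1.
None of them divide m (all give nonzero remainder).
Monic irreducibles of degree 3 over GF(2): x^3 + x + 1, x^3 + x^2 + 1.
None of them divide m (all give nonzero remainder).
No irreducible factor of degree ≤ 3 exists, so m is irreducible over GF(2).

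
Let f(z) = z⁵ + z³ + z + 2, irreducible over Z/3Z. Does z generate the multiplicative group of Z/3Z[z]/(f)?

No

|GF(3^5)^×| = 3^5 − 1 = 242. Prime factorization: 242 = 2·11^2.
f is primitive ⇔ z has order 242 in GF(3)[z]/(f), i.e. z^(242/q) ≠ 1 for each prime q | 242.
z^(121) mod f = 1
z^(22) mod f = z⁴ + z² + 2.
Since z^(121) = 1, the order of z divides 121 < 242; not primitive.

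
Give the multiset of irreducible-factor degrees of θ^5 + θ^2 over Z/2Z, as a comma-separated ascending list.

1, 1, 1, 2

Write f(θ) = θ^5 + θ^2.
Roots in Z/2Z: f(0) = 0 → root; f(1) = 0 → root.
Linear factors from roots: (θ), (θ + 1).
Complete factorization: f(θ) = (θ + 1)·(θ)^2·(θ^2 + θ + 1).
Factor degrees with multiplicity: 1 + 1 + 1 + 2 = 5.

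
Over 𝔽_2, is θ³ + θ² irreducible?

No

Write m(θ) = θ³ + θ².
Check for roots in 𝔽_2: m(0) = 0 → root; m(1) = 0 → root.
m(0) = 0, so (θ) divides m(θ); m is reducible.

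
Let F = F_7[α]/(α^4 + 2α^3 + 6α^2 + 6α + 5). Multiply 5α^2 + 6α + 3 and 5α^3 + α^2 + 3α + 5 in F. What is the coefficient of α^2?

0

Multiply in F_7[α]: (5α^2 + 6α + 3)·(5α^3 + α^2 + 3α + 5) = 4α^5 + α^3 + 4α^2 + 4α + 1.
Reduce using α^4 ≡ 5α^3 + α^2 + α + 2 (mod α^4 + 2α^3 + 6α^2 + 6α + 5).
Reduced: 4α + 6.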